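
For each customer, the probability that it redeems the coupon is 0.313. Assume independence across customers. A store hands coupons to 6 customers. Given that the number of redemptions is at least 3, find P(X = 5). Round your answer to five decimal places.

0.04421

X ~ Binomial(6, 0.313). Want P(X=5 | X≥3) = P(X=5) / P(X≥3).
P(X=5) = C(6,5)·0.313^5·0.687^1 = 0.0123831
P(X≥3) = 1 − 0.1051333 − 0.2873950 − 0.3273459 = 0.2801257
Ratio = 0.0123831 / 0.2801257 = 0.0442055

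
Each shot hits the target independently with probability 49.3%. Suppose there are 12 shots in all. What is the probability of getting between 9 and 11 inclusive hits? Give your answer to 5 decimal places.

0.06626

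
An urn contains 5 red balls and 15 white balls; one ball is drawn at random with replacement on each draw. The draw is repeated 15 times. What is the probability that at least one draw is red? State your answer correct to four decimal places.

0.9866

P(at least one) = 1 − P(none) = 1 − (1 − 0.25)^15
= 1 − 0.013363 = 0.986637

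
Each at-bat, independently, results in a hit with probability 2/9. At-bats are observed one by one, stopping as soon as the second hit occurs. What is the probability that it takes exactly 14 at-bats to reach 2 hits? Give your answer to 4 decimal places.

0.0315

Y = trial on which the second success occurs; negative binomial, r=2, p=0.222222.
P(Y=14) = C(13,1) · p^2 · (1−p)^12
= 13 · 0.049383 · 0.049008 = 0.031462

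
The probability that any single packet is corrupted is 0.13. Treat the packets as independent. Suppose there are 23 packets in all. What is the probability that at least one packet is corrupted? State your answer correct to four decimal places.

P(at least one) = 1 − P(none) = 1 − (1 − 0.13)^23
= 1 − 0.040639 = 0.959361

0.9594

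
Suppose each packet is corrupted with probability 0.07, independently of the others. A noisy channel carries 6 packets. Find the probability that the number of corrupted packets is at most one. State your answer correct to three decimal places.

X ~ Binomial(6, 0.07); P(X ≤ 1) = Σ C(6,k) p^k (1−p)^(6−k) over k:
  k=0: C(6,0)·0.07^0·0.93^6 = 0.64699
  k=1: C(6,1)·0.07^1·0.93^5 = 0.29219
Total = 0.93918

0.939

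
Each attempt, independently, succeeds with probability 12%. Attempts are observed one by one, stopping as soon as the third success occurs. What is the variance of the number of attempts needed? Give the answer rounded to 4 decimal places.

Y = total attempts until the third success; negative binomial with r=3, p=0.12.
Var(Y) = r(1−p)/p² = 3·0.88 / 0.12² = 183.333333

183.3333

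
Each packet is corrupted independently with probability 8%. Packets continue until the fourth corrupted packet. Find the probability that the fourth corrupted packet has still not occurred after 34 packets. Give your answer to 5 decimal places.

Needing more than 34 packets ⇔ fewer than 4 successes in the first 34. With X ~ Binomial(34, 0.08), P(Y > 34) = P(X ≤ 3).
  k=0: C(34,0)·0.08^0·0.92^34 = 0.0587200
  k=1: C(34,1)·0.08^1·0.92^33 = 0.1736070
  k=2: C(34,2)·0.08^2·0.92^32 = 0.2490883
  k=3: C(34,3)·0.08^3·0.92^31 = 0.2310384
P(X ≤ 3) = 0.7124537

0.71245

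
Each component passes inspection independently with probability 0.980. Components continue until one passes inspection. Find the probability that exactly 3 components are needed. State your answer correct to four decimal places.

0.0004

Geometric (trials to first success), p = 0.98.
P(Y = 3) = (1−p)^2 · p = 0.0004 · 0.98 = 0.000392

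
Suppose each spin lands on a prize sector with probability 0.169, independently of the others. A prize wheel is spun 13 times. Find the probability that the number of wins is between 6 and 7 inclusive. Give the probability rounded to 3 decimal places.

X ~ Binomial(13, 0.169); P(6 ≤ X ≤ 7) = Σ C(13,k) p^k (1−p)^(13−k) over k:
  k=6: C(13,6)·0.169^6·0.831^7 = 0.01094
  k=7: C(13,7)·0.169^7·0.831^6 = 0.00223
Total = 0.01317

0.013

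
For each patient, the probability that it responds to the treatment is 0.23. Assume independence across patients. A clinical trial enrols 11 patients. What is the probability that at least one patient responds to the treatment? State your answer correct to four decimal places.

P(at least one) = 1 − P(none) = 1 − (1 − 0.23)^11
= 1 − 0.056415 = 0.943585

0.9436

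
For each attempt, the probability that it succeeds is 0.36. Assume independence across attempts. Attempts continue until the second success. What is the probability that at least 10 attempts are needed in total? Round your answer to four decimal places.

Needing more than 9 attempts ⇔ fewer than 2 successes in the first 9. With X ~ Binomial(9, 0.36), P(Y > 9) = P(X ≤ 1).
  k=0: C(9,0)·0.36^0·0.64^9 = 0.018014
  k=1: C(9,1)·0.36^1·0.64^8 = 0.091198
P(X ≤ 1) = 0.109212

0.1092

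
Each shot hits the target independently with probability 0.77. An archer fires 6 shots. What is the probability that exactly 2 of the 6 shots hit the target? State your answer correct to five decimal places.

X ~ Binomial(n=6, p=0.77).
P(X=2) = C(6,2) · p^2 · (1−p)^4
= 15 · 0.5929 · 0.0027984 = 0.0248877

0.02489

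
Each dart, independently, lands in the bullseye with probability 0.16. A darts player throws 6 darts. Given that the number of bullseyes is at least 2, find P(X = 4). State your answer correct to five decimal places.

X ~ Binomial(6, 0.16). Want P(X=4 | X≥2) = P(X=4) / P(X≥2).
P(X=4) = C(6,4)·0.16^4·0.84^2 = 0.0069363
P(X≥2) = 1 − 0.3512980 − 0.4014835 = 0.2472185
Ratio = 0.0069363 / 0.2472185 = 0.0280575

0.02806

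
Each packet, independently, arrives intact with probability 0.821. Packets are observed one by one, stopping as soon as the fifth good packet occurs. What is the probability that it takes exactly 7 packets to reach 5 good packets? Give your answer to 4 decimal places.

0.1793

Y = trial on which the fifth success occurs; negative binomial, r=5, p=0.821.
P(Y=7) = C(6,4) · p^5 · (1−p)^2
= 15 · 0.37301 · 0.032041 = 0.179272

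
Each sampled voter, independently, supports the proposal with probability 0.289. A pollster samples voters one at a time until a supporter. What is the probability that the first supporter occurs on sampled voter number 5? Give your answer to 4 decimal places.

0.0739

Geometric (trials to first success), p = 0.289.
P(Y = 5) = (1−p)^4 · p = 0.25555 · 0.289 = 0.073854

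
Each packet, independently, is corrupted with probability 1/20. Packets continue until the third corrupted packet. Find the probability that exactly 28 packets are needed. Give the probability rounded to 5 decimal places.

Y = trial on which the third success occurs; negative binomial, r=3, p=0.05.
P(Y=28) = C(27,2) · p^3 · (1−p)^25
= 351 · 0.000125 · 0.27739 = 0.0121705

0.01217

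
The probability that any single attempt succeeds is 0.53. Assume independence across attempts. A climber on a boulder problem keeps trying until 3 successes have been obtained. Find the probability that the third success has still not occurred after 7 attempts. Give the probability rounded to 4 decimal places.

0.1803

Needing more than 7 attempts ⇔ fewer than 3 successes in the first 7. With X ~ Binomial(7, 0.53), P(Y > 7) = P(X ≤ 2).
  k=0: C(7,0)·0.53^0·0.47^7 = 0.005066
  k=1: C(7,1)·0.53^1·0.47^6 = 0.039991
  k=2: C(7,2)·0.53^2·0.47^5 = 0.135288
P(X ≤ 2) = 0.180345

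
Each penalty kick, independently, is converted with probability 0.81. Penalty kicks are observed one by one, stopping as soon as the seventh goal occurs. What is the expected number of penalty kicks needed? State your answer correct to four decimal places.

Y = total penalty kicks until the seventh success; negative binomial with r=7, p=0.81.
E[Y] = r / p = 7 / 0.81 = 8.641975

8.6420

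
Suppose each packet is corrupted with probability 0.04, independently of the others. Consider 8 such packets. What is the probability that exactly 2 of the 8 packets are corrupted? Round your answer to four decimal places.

0.0351

X ~ Binomial(n=8, p=0.04).
P(X=2) = C(8,2) · p^2 · (1−p)^6
= 28 · 0.0016 · 0.78276 = 0.035068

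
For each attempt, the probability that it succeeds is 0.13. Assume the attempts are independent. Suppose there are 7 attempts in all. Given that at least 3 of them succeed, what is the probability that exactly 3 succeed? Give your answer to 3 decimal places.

X ~ Binomial(7, 0.13). Want P(X=3 | X≥3) = P(X=3) / P(X≥3).
P(X=3) = C(7,3)·0.13^3·0.87^4 = 0.04405
P(X≥3) = 1 − 0.37725 − 0.39460 − 0.17689 = 0.05126
Ratio = 0.04405 / 0.05126 = 0.85947

0.859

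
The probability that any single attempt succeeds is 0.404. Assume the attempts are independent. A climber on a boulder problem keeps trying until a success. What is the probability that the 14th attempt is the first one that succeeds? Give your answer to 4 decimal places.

Geometric (trials to first success), p = 0.404.
P(Y = 14) = (1−p)^13 · p = 0.0011973 · 0.404 = 0.000484

0.0005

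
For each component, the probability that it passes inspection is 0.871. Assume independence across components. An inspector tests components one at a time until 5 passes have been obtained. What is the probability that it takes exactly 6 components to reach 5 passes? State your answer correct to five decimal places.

Y = trial on which the fifth success occurs; negative binomial, r=5, p=0.871.
P(Y=6) = C(5,4) · p^5 · (1−p)^1
= 5 · 0.50129 · 0.129 = 0.3233333

0.32333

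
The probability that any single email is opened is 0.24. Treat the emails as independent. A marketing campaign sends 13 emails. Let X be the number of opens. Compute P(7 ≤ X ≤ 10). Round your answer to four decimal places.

X ~ Binomial(13, 0.24); P(7 ≤ X ≤ 10) = Σ C(13,k) p^k (1−p)^(13−k) over k:
  k=7: C(13,7)·0.24^7·0.76^6 = 0.015166
  k=8: C(13,8)·0.24^8·0.76^5 = 0.003592
  k=9: C(13,9)·0.24^9·0.76^4 = 0.000630
  k=10: C(13,10)·0.24^10·0.76^3 = 0.000080
Total = 0.019468

0.0195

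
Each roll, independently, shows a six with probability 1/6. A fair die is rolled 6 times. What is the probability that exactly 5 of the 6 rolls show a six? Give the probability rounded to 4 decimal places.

0.0006

X ~ Binomial(n=6, p=0.166667).
P(X=5) = C(6,5) · p^5 · (1−p)^1
= 6 · 0.0001286 · 0.83333 = 0.000643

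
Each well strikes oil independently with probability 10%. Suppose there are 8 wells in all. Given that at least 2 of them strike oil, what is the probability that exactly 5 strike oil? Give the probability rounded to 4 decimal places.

X ~ Binomial(8, 0.10). Want P(X=5 | X≥2) = P(X=5) / P(X≥2).
P(X=5) = C(8,5)·0.10^5·0.90^3 = 0.000408
P(X≥2) = 1 − 0.430467 − 0.382638 = 0.186895
Ratio = 0.000408 / 0.186895 = 0.002184

0.0022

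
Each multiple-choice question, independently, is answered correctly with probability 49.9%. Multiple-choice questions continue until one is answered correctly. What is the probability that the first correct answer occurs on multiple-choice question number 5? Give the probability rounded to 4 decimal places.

0.0314

Geometric (trials to first success), p = 0.499.
P(Y = 5) = (1−p)^4 · p = 0.063002 · 0.499 = 0.031438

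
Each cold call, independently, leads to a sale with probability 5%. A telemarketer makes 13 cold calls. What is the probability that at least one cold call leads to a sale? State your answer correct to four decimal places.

0.4867

P(at least one) = 1 − P(none) = 1 − (1 − 0.05)^13
= 1 − 0.513342 = 0.486658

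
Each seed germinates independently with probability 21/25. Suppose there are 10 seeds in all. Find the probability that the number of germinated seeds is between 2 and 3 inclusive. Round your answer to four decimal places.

0.0002

X ~ Binomial(10, 0.84); P(2 ≤ X ≤ 3) = Σ C(10,k) p^k (1−p)^(10−k) over k:
  k=2: C(10,2)·0.84^2·0.16^8 = 0.000014
  k=3: C(10,3)·0.84^3·0.16^7 = 0.000191
Total = 0.000205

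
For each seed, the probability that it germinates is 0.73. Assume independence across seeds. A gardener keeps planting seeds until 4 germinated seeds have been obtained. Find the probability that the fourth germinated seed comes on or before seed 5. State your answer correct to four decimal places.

0.5907

Finishing within 5 seeds ⇔ at least 4 successes in the first 5. With X ~ Binomial(5, 0.73), P(Y ≤ 5) = 1 − P(X ≤ 3).
  k=0: C(5,0)·0.73^0·0.27^5 = 0.001435
  k=1: C(5,1)·0.73^1·0.27^4 = 0.019398
  k=2: C(5,2)·0.73^2·0.27^3 = 0.104891
  k=3: C(5,3)·0.73^3·0.27^2 = 0.283593
1 − 0.409317 = 0.590683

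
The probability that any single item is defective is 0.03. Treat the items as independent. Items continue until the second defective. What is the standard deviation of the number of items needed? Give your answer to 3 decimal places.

Y = total items until the second success; negative binomial with r=2, p=0.03.
SD(Y) = √[r(1−p)/p²] = √(2155.55556) = 46.42796

46.428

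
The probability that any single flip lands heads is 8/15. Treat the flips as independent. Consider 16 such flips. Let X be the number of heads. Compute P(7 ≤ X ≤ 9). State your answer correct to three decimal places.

0.529

X ~ Binomial(16, 0.533333); P(7 ≤ X ≤ 9) = Σ C(16,k) p^k (1−p)^(16−k) over k:
  k=7: C(16,7)·0.533333^7·0.466667^9 = 0.14739
  k=8: C(16,8)·0.533333^8·0.466667^8 = 0.18951
  k=9: C(16,9)·0.533333^9·0.466667^7 = 0.19251
Total = 0.52941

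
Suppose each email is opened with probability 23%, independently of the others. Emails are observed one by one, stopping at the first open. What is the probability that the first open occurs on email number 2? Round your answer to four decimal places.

Geometric (trials to first success), p = 0.23.
P(Y = 2) = (1−p)^1 · p = 0.77 · 0.23 = 0.177100

0.1771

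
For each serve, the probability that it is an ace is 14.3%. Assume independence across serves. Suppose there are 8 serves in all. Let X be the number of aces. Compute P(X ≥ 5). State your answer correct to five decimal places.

0.00229

X ~ Binomial(8, 0.143); P(X ≥ 5) = Σ C(8,k) p^k (1−p)^(8−k) over k:
  k=5: C(8,5)·0.143^5·0.857^3 = 0.0021077
  k=6: C(8,6)·0.143^6·0.857^2 = 0.0001758
  k=7: C(8,7)·0.143^7·0.857^1 = 0.0000084
  k=8: C(8,8)·0.143^8·0.857^0 = 0.0000002
Total = 0.0022921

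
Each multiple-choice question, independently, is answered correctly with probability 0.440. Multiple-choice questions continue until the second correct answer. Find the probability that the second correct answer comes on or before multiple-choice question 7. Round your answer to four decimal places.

0.8877

Finishing within 7 multiple-choice questions ⇔ at least 2 successes in the first 7. With X ~ Binomial(7, 0.44), P(Y ≤ 7) = 1 − P(X ≤ 1).
  k=0: C(7,0)·0.44^0·0.56^7 = 0.017271
  k=1: C(7,1)·0.44^1·0.56^6 = 0.094990
1 − 0.112261 = 0.887739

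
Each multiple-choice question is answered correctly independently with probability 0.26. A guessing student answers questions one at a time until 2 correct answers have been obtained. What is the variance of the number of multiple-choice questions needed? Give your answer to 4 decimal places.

Y = total multiple-choice questions until the second success; negative binomial with r=2, p=0.26.
Var(Y) = r(1−p)/p² = 2·0.74 / 0.26² = 21.893491

21.8935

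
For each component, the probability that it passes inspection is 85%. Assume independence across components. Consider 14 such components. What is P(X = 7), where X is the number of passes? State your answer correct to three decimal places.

X ~ Binomial(n=14, p=0.85).
P(X=7) = C(14,7) · p^7 · (1−p)^7
= 3432 · 0.32058 · 1.7086e-06 = 0.00188

0.002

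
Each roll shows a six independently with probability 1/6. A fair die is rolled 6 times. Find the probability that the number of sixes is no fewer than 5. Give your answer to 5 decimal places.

X ~ Binomial(6, 0.166667); P(X ≥ 5) = Σ C(6,k) p^k (1−p)^(6−k) over k:
  k=5: C(6,5)·0.166667^5·0.833333^1 = 0.0006430
  k=6: C(6,6)·0.166667^6·0.833333^0 = 0.0000214
Total = 0.0006644

0.00066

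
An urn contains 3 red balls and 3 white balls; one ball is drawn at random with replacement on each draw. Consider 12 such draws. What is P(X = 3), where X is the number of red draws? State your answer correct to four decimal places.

0.0537

X ~ Binomial(n=12, p=0.50).
P(X=3) = C(12,3) · p^3 · (1−p)^9
= 220 · 0.125 · 0.0019531 = 0.053711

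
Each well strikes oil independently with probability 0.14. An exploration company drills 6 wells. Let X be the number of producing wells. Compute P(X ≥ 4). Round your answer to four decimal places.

X ~ Binomial(6, 0.14); P(X ≥ 4) = Σ C(6,k) p^k (1−p)^(6−k) over k:
  k=4: C(6,4)·0.14^4·0.86^2 = 0.004262
  k=5: C(6,5)·0.14^5·0.86^1 = 0.000278
  k=6: C(6,6)·0.14^6·0.86^0 = 0.000008
Total = 0.004547

0.0045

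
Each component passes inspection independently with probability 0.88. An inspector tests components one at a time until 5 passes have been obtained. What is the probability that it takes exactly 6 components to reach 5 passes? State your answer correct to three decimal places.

0.317

Y = trial on which the fifth success occurs; negative binomial, r=5, p=0.88.
P(Y=6) = C(5,4) · p^5 · (1−p)^1
= 5 · 0.52773 · 0.12 = 0.31664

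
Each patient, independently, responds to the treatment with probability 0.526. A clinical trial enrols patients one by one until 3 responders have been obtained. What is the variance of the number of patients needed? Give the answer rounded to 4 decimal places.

5.1396

Y = total patients until the third success; negative binomial with r=3, p=0.526.
Var(Y) = r(1−p)/p² = 3·0.474 / 0.526² = 5.139586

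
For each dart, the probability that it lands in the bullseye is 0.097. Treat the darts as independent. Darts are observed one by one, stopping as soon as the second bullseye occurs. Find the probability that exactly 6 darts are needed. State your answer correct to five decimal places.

0.03128

Y = trial on which the second success occurs; negative binomial, r=2, p=0.097.
P(Y=6) = C(5,1) · p^2 · (1−p)^4
= 5 · 0.009409 · 0.66489 = 0.0312798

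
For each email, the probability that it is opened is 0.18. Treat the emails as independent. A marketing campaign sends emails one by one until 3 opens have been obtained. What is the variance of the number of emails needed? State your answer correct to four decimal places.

Y = total emails until the third success; negative binomial with r=3, p=0.18.
Var(Y) = r(1−p)/p² = 3·0.82 / 0.18² = 75.925926

75.9259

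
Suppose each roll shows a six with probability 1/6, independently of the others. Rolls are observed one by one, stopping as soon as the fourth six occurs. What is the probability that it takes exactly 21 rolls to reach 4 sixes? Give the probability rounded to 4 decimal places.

Y = trial on which the fourth success occurs; negative binomial, r=4, p=0.166667.
P(Y=21) = C(20,3) · p^4 · (1−p)^17
= 1140 · 0.0007716 · 0.045073 = 0.039648

0.0396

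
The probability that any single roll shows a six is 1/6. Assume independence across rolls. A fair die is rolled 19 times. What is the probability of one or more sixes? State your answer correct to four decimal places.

0.9687

P(at least one) = 1 − P(none) = 1 − (1 − 0.166667)^19
= 1 − 0.031301 = 0.968699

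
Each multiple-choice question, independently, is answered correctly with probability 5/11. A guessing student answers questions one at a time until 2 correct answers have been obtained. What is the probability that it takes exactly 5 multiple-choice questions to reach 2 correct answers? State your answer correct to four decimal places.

0.1341

Y = trial on which the second success occurs; negative binomial, r=2, p=0.454545.
P(Y=5) = C(4,1) · p^2 · (1−p)^3
= 4 · 0.20661 · 0.16228 = 0.134119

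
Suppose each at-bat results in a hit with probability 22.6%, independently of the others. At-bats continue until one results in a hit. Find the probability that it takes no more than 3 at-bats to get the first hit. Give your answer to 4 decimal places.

Y = number of at-bats to the first success; geometric, p = 0.226.
P(Y ≤ 3) = 1 − (1−p)^3 = 1 − 0.463685 = 0.536315

0.5363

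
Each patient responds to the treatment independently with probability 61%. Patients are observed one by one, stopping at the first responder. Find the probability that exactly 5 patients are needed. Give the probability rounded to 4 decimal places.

0.0141

Geometric (trials to first success), p = 0.61.
P(Y = 5) = (1−p)^4 · p = 0.023134 · 0.61 = 0.014112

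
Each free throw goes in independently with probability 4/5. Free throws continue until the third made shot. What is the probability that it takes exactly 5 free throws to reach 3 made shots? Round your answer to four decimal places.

0.1229

Y = trial on which the third success occurs; negative binomial, r=3, p=0.80.
P(Y=5) = C(4,2) · p^3 · (1−p)^2
= 6 · 0.512 · 0.04 = 0.122880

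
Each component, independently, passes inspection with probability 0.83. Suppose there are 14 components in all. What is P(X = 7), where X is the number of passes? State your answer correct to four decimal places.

0.0038

X ~ Binomial(n=14, p=0.83).
P(X=7) = C(14,7) · p^7 · (1−p)^7
= 3432 · 0.27136 · 4.1034e-06 = 0.003822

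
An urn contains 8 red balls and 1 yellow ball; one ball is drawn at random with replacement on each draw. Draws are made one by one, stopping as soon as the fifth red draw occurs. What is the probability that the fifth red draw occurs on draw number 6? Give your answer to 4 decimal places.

0.3083

Y = trial on which the fifth success occurs; negative binomial, r=5, p=0.888889.
P(Y=6) = C(5,4) · p^5 · (1−p)^1
= 5 · 0.55493 · 0.11111 = 0.308294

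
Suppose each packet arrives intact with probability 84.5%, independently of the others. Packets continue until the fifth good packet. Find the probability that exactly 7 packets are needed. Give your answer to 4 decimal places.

0.1553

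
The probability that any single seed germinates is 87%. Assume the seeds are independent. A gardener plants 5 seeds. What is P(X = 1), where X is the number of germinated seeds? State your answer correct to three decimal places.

X ~ Binomial(n=5, p=0.87).
P(X=1) = C(5,1) · p^1 · (1−p)^4
= 5 · 0.87 · 0.00028561 = 0.00124

0.001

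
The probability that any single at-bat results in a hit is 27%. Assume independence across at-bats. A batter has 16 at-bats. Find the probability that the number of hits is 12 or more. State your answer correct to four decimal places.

X ~ Binomial(16, 0.27); P(X ≥ 12) = Σ C(16,k) p^k (1−p)^(16−k) over k:
  k=12: C(16,12)·0.27^12·0.73^4 = 0.000078
  k=13: C(16,13)·0.27^13·0.73^3 = 0.000009
  k=14: C(16,14)·0.27^14·0.73^2 = 0.000001
  k=15: C(16,15)·0.27^15·0.73^1 = 0.000000
  k=16: C(16,16)·0.27^16·0.73^0 = 0.000000
Total = 0.000087

0.0001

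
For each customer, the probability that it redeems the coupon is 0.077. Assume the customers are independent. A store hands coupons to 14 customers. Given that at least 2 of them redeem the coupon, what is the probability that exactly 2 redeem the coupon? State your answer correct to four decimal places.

X ~ Binomial(14, 0.077). Want P(X=2 | X≥2) = P(X=2) / P(X≥2).
P(X=2) = C(14,2)·0.077^2·0.923^12 = 0.206273
P(X≥2) = 1 − 0.325705 − 0.380400 = 0.293895
Ratio = 0.206273 / 0.293895 = 0.701861

0.7019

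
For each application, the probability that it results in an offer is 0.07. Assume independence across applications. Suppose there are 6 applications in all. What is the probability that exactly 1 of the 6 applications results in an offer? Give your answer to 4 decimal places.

0.2922

X ~ Binomial(n=6, p=0.07).
P(X=1) = C(6,1) · p^1 · (1−p)^5
= 6 · 0.07 · 0.69569 = 0.292189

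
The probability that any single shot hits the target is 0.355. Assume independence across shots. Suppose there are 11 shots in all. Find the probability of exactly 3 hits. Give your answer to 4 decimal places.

0.2211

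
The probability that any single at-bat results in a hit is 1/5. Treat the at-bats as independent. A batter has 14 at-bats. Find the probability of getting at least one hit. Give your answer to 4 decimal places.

P(at least one) = 1 − P(none) = 1 − (1 − 0.20)^14
= 1 − 0.043980 = 0.956020

0.9560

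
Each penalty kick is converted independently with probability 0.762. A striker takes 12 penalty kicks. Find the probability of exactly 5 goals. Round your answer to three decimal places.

X ~ Binomial(n=12, p=0.762).
P(X=5) = C(12,5) · p^5 · (1−p)^7
= 792 · 0.25691 · 4.3255e-05 = 0.00880

0.009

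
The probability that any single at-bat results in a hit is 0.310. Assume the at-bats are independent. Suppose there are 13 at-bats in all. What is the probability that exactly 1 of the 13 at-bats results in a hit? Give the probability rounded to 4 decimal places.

0.0469

X ~ Binomial(n=13, p=0.31).
P(X=1) = C(13,1) · p^1 · (1−p)^12
= 13 · 0.31 · 0.011646 = 0.046935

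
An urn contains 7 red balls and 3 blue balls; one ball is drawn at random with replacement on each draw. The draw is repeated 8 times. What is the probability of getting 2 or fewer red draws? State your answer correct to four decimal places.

X ~ Binomial(8, 0.70); P(X ≤ 2) = Σ C(8,k) p^k (1−p)^(8−k) over k:
  k=0: C(8,0)·0.70^0·0.30^8 = 0.000066
  k=1: C(8,1)·0.70^1·0.30^7 = 0.001225
  k=2: C(8,2)·0.70^2·0.30^6 = 0.010002
Total = 0.011292

0.0113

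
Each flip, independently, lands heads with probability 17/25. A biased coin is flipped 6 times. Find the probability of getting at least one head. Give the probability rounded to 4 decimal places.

P(at least one) = 1 − P(none) = 1 − (1 − 0.68)^6
= 1 − 0.001074 = 0.998926

0.9989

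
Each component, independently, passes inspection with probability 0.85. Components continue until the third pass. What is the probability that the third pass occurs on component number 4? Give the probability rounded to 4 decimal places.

Y = trial on which the third success occurs; negative binomial, r=3, p=0.85.
P(Y=4) = C(3,2) · p^3 · (1−p)^1
= 3 · 0.61413 · 0.15 = 0.276356

0.2764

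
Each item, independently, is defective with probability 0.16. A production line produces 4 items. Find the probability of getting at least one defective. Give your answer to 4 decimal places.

P(at least one) = 1 − P(none) = 1 − (1 − 0.16)^4
= 1 − 0.497871 = 0.502129

0.5021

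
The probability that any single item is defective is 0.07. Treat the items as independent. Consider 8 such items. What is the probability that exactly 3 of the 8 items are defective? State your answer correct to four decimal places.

0.0134

X ~ Binomial(n=8, p=0.07).
P(X=3) = C(8,3) · p^3 · (1−p)^5
= 56 · 0.000343 · 0.69569 = 0.013363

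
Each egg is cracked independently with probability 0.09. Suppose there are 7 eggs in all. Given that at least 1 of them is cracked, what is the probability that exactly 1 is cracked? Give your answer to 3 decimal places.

X ~ Binomial(7, 0.09). Want P(X=1 | X≥1) = P(X=1) / P(X≥1).
P(X=1) = C(7,1)·0.09^1·0.91^6 = 0.35776
P(X≥1) = 1 − 0.51676 = 0.48324
Ratio = 0.35776 / 0.48324 = 0.74033

0.740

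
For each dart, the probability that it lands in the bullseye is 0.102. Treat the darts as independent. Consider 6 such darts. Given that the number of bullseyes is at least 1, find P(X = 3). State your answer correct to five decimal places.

X ~ Binomial(6, 0.102). Want P(X=3 | X≥1) = P(X=3) / P(X≥1).
P(X=3) = C(6,3)·0.102^3·0.898^3 = 0.0153695
P(X≥1) = 1 − 0.5243944 = 0.4756056
Ratio = 0.0153695 / 0.4756056 = 0.0323156

0.03232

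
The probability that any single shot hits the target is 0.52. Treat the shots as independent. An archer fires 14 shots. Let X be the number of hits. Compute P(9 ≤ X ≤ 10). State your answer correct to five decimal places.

0.21862

X ~ Binomial(14, 0.52); P(9 ≤ X ≤ 10) = Σ C(14,k) p^k (1−p)^(14−k) over k:
  k=9: C(14,9)·0.52^9·0.48^5 = 0.1418079
  k=10: C(14,10)·0.52^10·0.48^4 = 0.0768126
Total = 0.2186205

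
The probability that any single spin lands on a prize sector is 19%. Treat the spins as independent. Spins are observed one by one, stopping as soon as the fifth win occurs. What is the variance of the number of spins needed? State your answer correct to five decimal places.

Y = total spins until the fifth success; negative binomial with r=5, p=0.19.
Var(Y) = r(1−p)/p² = 5·0.81 / 0.19² = 112.1883657

112.18837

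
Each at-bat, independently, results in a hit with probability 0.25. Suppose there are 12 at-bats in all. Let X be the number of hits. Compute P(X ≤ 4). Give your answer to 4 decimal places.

0.8424

X ~ Binomial(12, 0.25); P(X ≤ 4) = Σ C(12,k) p^k (1−p)^(12−k) over k:
  k=0: C(12,0)·0.25^0·0.75^12 = 0.031676
  k=1: C(12,1)·0.25^1·0.75^11 = 0.126705
  k=2: C(12,2)·0.25^2·0.75^10 = 0.232293
  k=3: C(12,3)·0.25^3·0.75^9 = 0.258104
  k=4: C(12,4)·0.25^4·0.75^8 = 0.193578
Total = 0.842356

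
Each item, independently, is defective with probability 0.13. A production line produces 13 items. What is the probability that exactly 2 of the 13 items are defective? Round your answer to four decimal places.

0.2849

X ~ Binomial(n=13, p=0.13).
P(X=2) = C(13,2) · p^2 · (1−p)^11
= 78 · 0.0169 · 0.21613 = 0.284900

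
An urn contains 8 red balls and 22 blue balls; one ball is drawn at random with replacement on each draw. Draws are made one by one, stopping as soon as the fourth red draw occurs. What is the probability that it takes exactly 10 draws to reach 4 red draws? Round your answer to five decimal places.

0.06606

Y = trial on which the fourth success occurs; negative binomial, r=4, p=0.266667.
P(Y=10) = C(9,3) · p^4 · (1−p)^6
= 84 · 0.0050568 · 0.15553 = 0.0660637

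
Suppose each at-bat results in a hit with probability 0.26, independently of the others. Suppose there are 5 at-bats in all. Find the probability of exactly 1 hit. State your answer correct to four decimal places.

0.3898

X ~ Binomial(n=5, p=0.26).
P(X=1) = C(5,1) · p^1 · (1−p)^4
= 5 · 0.26 · 0.29987 = 0.389825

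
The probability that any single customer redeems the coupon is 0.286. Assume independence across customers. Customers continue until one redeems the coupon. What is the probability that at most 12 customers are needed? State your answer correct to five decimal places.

0.98245

Y = number of customers to the first success; geometric, p = 0.286.
P(Y ≤ 12) = 1 − (1−p)^12 = 1 − 0.0175541 = 0.9824459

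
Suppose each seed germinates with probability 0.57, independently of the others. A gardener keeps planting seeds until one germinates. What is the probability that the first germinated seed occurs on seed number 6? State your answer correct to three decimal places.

Geometric (trials to first success), p = 0.57.
P(Y = 6) = (1−p)^5 · p = 0.014701 · 0.57 = 0.00838

0.008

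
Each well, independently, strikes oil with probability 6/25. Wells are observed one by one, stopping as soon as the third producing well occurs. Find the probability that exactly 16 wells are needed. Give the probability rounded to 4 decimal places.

0.0410

Y = trial on which the third success occurs; negative binomial, r=3, p=0.24.
P(Y=16) = C(15,2) · p^3 · (1−p)^13
= 105 · 0.013824 · 0.028221 = 0.040964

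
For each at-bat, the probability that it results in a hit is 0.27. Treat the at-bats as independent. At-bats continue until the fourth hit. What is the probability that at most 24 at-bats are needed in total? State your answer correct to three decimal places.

0.921

Finishing within 24 at-bats ⇔ at least 4 successes in the first 24. With X ~ Binomial(24, 0.27), P(Y ≤ 24) = 1 − P(X ≤ 3).
  k=0: C(24,0)·0.27^0·0.73^24 = 0.00052
  k=1: C(24,1)·0.27^1·0.73^23 = 0.00466
  k=2: C(24,2)·0.27^2·0.73^22 = 0.01980
  k=3: C(24,3)·0.27^3·0.73^21 = 0.05371
1 − 0.07870 = 0.92130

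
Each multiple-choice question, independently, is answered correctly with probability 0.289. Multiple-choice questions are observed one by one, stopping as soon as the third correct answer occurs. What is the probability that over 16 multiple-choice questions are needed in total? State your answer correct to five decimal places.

Needing more than 16 multiple-choice questions ⇔ fewer than 3 successes in the first 16. With X ~ Binomial(16, 0.289), P(Y > 16) = P(X ≤ 2).
  k=0: C(16,0)·0.289^0·0.711^16 = 0.0042649
  k=1: C(16,1)·0.289^1·0.711^15 = 0.0277372
  k=2: C(16,2)·0.289^2·0.711^14 = 0.0845573
P(X ≤ 2) = 0.1165594

0.11656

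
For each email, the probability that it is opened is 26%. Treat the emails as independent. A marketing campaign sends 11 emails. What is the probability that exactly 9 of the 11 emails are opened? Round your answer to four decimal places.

0.0002

X ~ Binomial(n=11, p=0.26).
P(X=9) = C(11,9) · p^9 · (1−p)^2
= 55 · 5.4295e-06 · 0.5476 = 0.000164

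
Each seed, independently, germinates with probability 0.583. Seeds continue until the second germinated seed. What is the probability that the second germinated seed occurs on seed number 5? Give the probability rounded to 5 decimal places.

0.09858

Y = trial on which the second success occurs; negative binomial, r=2, p=0.583.
P(Y=5) = C(4,1) · p^2 · (1−p)^3
= 4 · 0.33989 · 0.072512 = 0.0985837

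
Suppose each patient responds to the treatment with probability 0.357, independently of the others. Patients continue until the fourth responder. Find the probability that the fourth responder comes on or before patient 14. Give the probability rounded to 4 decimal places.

Finishing within 14 patients ⇔ at least 4 successes in the first 14. With X ~ Binomial(14, 0.357), P(Y ≤ 14) = 1 − P(X ≤ 3).
  k=0: C(14,0)·0.357^0·0.643^14 = 0.002065
  k=1: C(14,1)·0.357^1·0.643^13 = 0.016052
  k=2: C(14,2)·0.357^2·0.643^12 = 0.057931
  k=3: C(14,3)·0.357^3·0.643^11 = 0.128655
1 − 0.204703 = 0.795297

0.7953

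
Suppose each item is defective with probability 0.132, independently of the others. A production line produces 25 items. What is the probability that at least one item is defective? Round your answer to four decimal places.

0.9710

P(at least one) = 1 − P(none) = 1 − (1 − 0.132)^25
= 1 − 0.029040 = 0.970960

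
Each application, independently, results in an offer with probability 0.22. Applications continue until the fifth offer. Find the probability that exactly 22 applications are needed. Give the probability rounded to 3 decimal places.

Y = trial on which the fifth success occurs; negative binomial, r=5, p=0.22.
P(Y=22) = C(21,4) · p^5 · (1−p)^17
= 5985 · 0.00051536 · 0.014642 = 0.04516

0.045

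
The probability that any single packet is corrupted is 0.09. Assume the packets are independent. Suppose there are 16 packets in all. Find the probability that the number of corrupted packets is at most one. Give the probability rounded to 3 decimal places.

0.571

X ~ Binomial(16, 0.09); P(X ≤ 1) = Σ C(16,k) p^k (1−p)^(16−k) over k:
  k=0: C(16,0)·0.09^0·0.91^16 = 0.22114
  k=1: C(16,1)·0.09^1·0.91^15 = 0.34993
Total = 0.57107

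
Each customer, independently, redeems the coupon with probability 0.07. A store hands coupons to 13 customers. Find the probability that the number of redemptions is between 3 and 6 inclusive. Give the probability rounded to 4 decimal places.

0.0577

X ~ Binomial(13, 0.07); P(3 ≤ X ≤ 6) = Σ C(13,k) p^k (1−p)^(13−k) over k:
  k=3: C(13,3)·0.07^3·0.93^10 = 0.047478
  k=4: C(13,4)·0.07^4·0.93^9 = 0.008934
  k=5: C(13,5)·0.07^5·0.93^8 = 0.001210
  k=6: C(13,6)·0.07^6·0.93^7 = 0.000121
Total = 0.057744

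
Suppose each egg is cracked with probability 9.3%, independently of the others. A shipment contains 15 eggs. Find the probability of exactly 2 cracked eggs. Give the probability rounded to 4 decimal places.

0.2553

X ~ Binomial(n=15, p=0.093).
P(X=2) = C(15,2) · p^2 · (1−p)^13
= 105 · 0.008649 · 0.28112 = 0.255299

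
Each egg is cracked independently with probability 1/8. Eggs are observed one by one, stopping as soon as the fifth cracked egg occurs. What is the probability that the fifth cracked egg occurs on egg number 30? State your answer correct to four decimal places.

Y = trial on which the fifth success occurs; negative binomial, r=5, p=0.125.
P(Y=30) = C(29,4) · p^5 · (1−p)^25
= 23751 · 3.0518e-05 · 0.035498 = 0.025730

0.0257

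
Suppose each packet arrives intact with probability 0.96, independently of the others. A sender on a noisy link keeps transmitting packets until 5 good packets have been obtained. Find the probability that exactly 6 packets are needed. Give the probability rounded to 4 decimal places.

0.1631

Y = trial on which the fifth success occurs; negative binomial, r=5, p=0.96.
P(Y=6) = C(5,4) · p^5 · (1−p)^1
= 5 · 0.81537 · 0.04 = 0.163075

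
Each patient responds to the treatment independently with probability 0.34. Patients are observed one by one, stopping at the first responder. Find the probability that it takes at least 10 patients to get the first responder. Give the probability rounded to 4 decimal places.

Y = number of patients to the first success; geometric, p = 0.34.
P(Y > 9) = P(first 9 all fail) = (1−p)^9 = 0.023763

0.0238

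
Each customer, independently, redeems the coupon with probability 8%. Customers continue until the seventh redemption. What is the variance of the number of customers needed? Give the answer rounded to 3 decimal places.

Y = total customers until the seventh success; negative binomial with r=7, p=0.08.
Var(Y) = r(1−p)/p² = 7·0.92 / 0.08² = 1006.25000

1006.250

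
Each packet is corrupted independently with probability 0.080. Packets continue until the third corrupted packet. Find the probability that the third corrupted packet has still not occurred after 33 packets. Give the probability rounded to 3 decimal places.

Needing more than 33 packets ⇔ fewer than 3 successes in the first 33. With X ~ Binomial(33, 0.08), P(Y > 33) = P(X ≤ 2).
  k=0: C(33,0)·0.08^0·0.92^33 = 0.06383
  k=1: C(33,1)·0.08^1·0.92^32 = 0.18315
  k=2: C(33,2)·0.08^2·0.92^31 = 0.25482
P(X ≤ 2) = 0.50180

0.502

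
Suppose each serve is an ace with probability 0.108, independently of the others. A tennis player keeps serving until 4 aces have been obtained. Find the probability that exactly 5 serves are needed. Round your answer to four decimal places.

0.0005

Y = trial on which the fourth success occurs; negative binomial, r=4, p=0.108.
P(Y=5) = C(4,3) · p^4 · (1−p)^1
= 4 · 0.00013605 · 0.892 = 0.000485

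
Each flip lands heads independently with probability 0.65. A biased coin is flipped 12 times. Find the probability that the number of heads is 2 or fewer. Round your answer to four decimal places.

0.0008

X ~ Binomial(12, 0.65); P(X ≤ 2) = Σ C(12,k) p^k (1−p)^(12−k) over k:
  k=0: C(12,0)·0.65^0·0.35^12 = 0.000003
  k=1: C(12,1)·0.65^1·0.35^11 = 0.000075
  k=2: C(12,2)·0.65^2·0.35^10 = 0.000769
Total = 0.000848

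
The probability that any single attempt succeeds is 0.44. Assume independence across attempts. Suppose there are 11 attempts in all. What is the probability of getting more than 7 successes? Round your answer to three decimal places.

X ~ Binomial(11, 0.44); P(X ≥ 8) = Σ C(11,k) p^k (1−p)^(11−k) over k:
  k=8: C(11,8)·0.44^8·0.56^3 = 0.04071
  k=9: C(11,9)·0.44^9·0.56^2 = 0.01066
  k=10: C(11,10)·0.44^10·0.56^1 = 0.00168
  k=11: C(11,11)·0.44^11·0.56^0 = 0.00012
Total = 0.05316

0.053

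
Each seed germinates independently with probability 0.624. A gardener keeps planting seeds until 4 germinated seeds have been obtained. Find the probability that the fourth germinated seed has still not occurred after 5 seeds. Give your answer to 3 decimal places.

0.620

Needing more than 5 seeds ⇔ fewer than 4 successes in the first 5. With X ~ Binomial(5, 0.624), P(Y > 5) = P(X ≤ 3).
  k=0: C(5,0)·0.624^0·0.376^5 = 0.00752
  k=1: C(5,1)·0.624^1·0.376^4 = 0.06236
  k=2: C(5,2)·0.624^2·0.376^3 = 0.20698
  k=3: C(5,3)·0.624^3·0.376^2 = 0.34350
P(X ≤ 3) = 0.62036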